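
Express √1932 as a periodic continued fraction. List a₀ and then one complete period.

[43; 1, 20, 1, 86]

a₀ = ⌊√1932⌋ = 43.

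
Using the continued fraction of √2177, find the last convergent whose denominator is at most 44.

√2177 = [46; 1, 1, 1, 12, 1, 1, 1, 92, …] (period length 8).
Convergents:
  p_0/q_0 = 46/1
  p_1/q_1 = 47/1
  p_2/q_2 = 93/2
  p_3/q_3 = 140/3
  p_4/q_4 = 1773/38
  p_5/q_5 = 1913/41
  p_6/q_6 = 3686/79
q_5 = 41 ≤ 44 < 79 = q_6, so the answer is 1913/41.

1913/41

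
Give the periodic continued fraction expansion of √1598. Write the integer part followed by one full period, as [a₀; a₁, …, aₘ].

[39; 1, 38, 1, 78]

a₀ = ⌊√1598⌋ = 39.
With m₀=0, d₀=1 and mₖ₊₁ = dₖaₖ − mₖ, dₖ₊₁ = (n − mₖ₊₁²)/dₖ, aₖ₊₁ = ⌊(a₀+mₖ₊₁)/dₖ₊₁⌋:
  k=1: m=39, d=77, a=1
  k=2: m=38, d=2, a=38
  k=3: m=38, d=77, a=1
  k=4: m=39, d=1, a=78
d=1 and a=2a₀=78 at k=4, so the next step gives (m, d) = (39, 77) again — its k=1 value — and the period has length 4.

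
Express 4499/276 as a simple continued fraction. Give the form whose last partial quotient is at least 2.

4499 = 16*276 + 83
276 = 3*83 + 27
83 = 3*27 + 2
27 = 13*2 + 1
2 = 2*1 + 0  (stop)
So 4499/276 = [16; 3, 3, 13, 2].

[16; 3, 3, 13, 2]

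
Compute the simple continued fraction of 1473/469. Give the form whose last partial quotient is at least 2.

[3; 7, 9, 2, 3]

1473 = 3·469 + 66
469 = 7·66 + 7
66 = 9·7 + 3
7 = 2·3 + 1
3 = 3·1 + 0  (stop)
So 1473/469 = [3; 7, 9, 2, 3].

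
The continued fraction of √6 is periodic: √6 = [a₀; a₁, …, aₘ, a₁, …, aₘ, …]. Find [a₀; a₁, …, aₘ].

a₀ = ⌊√6⌋ = 2.
With m₀=0, d₀=1 and mₖ₊₁ = dₖaₖ − mₖ, dₖ₊₁ = (n − mₖ₊₁²)/dₖ, aₖ₊₁ = ⌊(a₀+mₖ₊₁)/dₖ₊₁⌋:
  k=1: m=2, d=2, a=2
  k=2: m=2, d=1, a=4
d=1 and a=2a₀=4 at k=2, so the next step gives (m, d) = (2, 2) again — its k=1 value — and the period has length 2.

[2; 2, 4]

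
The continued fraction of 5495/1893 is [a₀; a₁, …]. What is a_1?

1

5495 = 2·1893 + 1709   →  a_0 = 2
1893 = 1·1709 + 184   →  a_1 = 1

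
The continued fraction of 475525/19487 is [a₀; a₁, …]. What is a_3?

18

475525 = 24·19487 + 7837   →  a_0 = 24
19487 = 2·7837 + 3813   →  a_1 = 2
7837 = 2·3813 + 211   →  a_2 = 2
3813 = 18·211 + 15   →  a_3 = 18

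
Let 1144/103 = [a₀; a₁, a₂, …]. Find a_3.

1144 = 11·103 + 11   →  a_0 = 11
103 = 9·11 + 4   →  a_1 = 9
11 = 2·4 + 3   →  a_2 = 2
4 = 1·3 + 1   →  a_3 = 1

1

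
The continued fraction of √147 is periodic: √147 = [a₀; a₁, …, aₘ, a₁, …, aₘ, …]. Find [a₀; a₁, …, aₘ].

[12; 8, 24]

a₀ = ⌊√147⌋ = 12.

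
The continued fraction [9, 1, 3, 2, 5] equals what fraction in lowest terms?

479/49

Using pₖ = aₖpₖ₋₁ + pₖ₋₂ and qₖ = aₖqₖ₋₁ + qₖ₋₂:
  k=0: a=9, p=9, q=1
  k=1: a=1, p=10, q=1
  k=2: a=3, p=39, q=4
  k=3: a=2, p=88, q=9
  k=4: a=5, p=479, q=49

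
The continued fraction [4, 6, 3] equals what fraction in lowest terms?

Fold from the inside: start with 3/1.
  6 + 1/3 = 19/3
  4 + 3/19 = 79/19

79/19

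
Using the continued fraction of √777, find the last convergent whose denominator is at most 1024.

√777 = [27; 1, 6, 1, 54, …] (period length 4).
Convergents:
  p_0/q_0 = 27/1
  p_1/q_1 = 28/1
  p_2/q_2 = 195/7
  p_3/q_3 = 223/8
  p_4/q_4 = 12237/439
  p_5/q_5 = 12460/447
  p_6/q_6 = 86997/3121
q_5 = 447 ≤ 1024 < 3121 = q_6, so the answer is 12460/447.

12460/447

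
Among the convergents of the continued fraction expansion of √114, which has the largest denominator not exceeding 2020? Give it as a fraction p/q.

21194/1985

√114 = [10; 1, 2, 10, 2, 1, 20, …] (period length 6).
Convergents:
  p_0/q_0 = 10/1
  p_1/q_1 = 11/1
  p_2/q_2 = 32/3
  p_3/q_3 = 331/31
  p_4/q_4 = 694/65
  p_5/q_5 = 1025/96
  p_6/q_6 = 21194/1985
  p_7/q_7 = 22219/2081
q_6 = 1985 ≤ 2020 < 2081 = q_7, so the answer is 21194/1985.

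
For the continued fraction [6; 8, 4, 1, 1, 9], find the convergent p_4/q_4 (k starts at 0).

Using pₖ = aₖpₖ₋₁ + pₖ₋₂, qₖ = aₖqₖ₋₁ + qₖ₋₂ (with p₋₁=1, p₋₂=0, q₋₁=0, q₋₂=1):
  k=0: a=6, p=6, q=1
  k=1: a=8, p=49, q=8
  k=2: a=4, p=202, q=33
  k=3: a=1, p=251, q=41
  k=4: a=1, p=453, q=74

453/74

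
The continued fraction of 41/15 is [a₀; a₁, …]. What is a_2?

41 = 2·15 + 11   →  a_0 = 2
15 = 1·11 + 4   →  a_1 = 1
11 = 2·4 + 3   →  a_2 = 2

2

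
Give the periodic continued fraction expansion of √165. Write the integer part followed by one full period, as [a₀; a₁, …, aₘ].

a₀ = ⌊√165⌋ = 12.
With m₀=0, d₀=1 and mₖ₊₁ = dₖaₖ − mₖ, dₖ₊₁ = (n − mₖ₊₁²)/dₖ, aₖ₊₁ = ⌊(a₀+mₖ₊₁)/dₖ₊₁⌋:
  k=1: m=12, d=21, a=1
  k=2: m=9, d=4, a=5
  k=3: m=11, d=11, a=2
  k=4: m=11, d=4, a=5
  k=5: m=9, d=21, a=1
  k=6: m=12, d=1, a=24
d=1 and a=2a₀=24 at k=6, so the next step gives (m, d) = (12, 21) again — its k=1 value — and the period has length 6.

[12; 1, 5, 2, 5, 1, 24]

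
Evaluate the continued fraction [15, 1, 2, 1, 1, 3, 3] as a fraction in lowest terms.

Using pₖ = aₖpₖ₋₁ + pₖ₋₂ and qₖ = aₖqₖ₋₁ + qₖ₋₂:
  k=0: a=15, p=15, q=1
  k=1: a=1, p=16, q=1
  k=2: a=2, p=47, q=3
  k=3: a=1, p=63, q=4
  k=4: a=1, p=110, q=7
  k=5: a=3, p=393, q=25
  k=6: a=3, p=1289, q=82

1289/82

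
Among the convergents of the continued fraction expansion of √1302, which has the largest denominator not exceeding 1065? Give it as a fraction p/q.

31212/865

√1302 = [36; 12, 72, …] (period length 2).
Convergents:
  p_0/q_0 = 36/1
  p_1/q_1 = 433/12
  p_2/q_2 = 31212/865
  p_3/q_3 = 374977/10392
q_2 = 865 ≤ 1065 < 10392 = q_3, so the answer is 31212/865.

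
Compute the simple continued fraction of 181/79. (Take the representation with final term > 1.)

181 = 2*79 + 23
79 = 3*23 + 10
23 = 2*10 + 3
10 = 3*3 + 1
3 = 3*1 + 0  (stop)
So 181/79 = [2; 3, 2, 3, 3].

[2; 3, 2, 3, 3]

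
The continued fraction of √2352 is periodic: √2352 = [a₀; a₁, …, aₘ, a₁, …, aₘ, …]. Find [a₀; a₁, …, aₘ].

[48; 2, 96]

a₀ = ⌊√2352⌋ = 48.
With m₀=0, d₀=1 and mₖ₊₁ = dₖaₖ − mₖ, dₖ₊₁ = (n − mₖ₊₁²)/dₖ, aₖ₊₁ = ⌊(a₀+mₖ₊₁)/dₖ₊₁⌋:
  k=1: m=48, d=48, a=2
  k=2: m=48, d=1, a=96
d=1 and a=2a₀=96 at k=2, so the next step gives (m, d) = (48, 48) again — its k=1 value — and the period has length 2.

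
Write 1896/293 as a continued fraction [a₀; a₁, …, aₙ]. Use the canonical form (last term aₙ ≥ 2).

[6; 2, 8, 8, 2]

1896 = 6*293 + 138
293 = 2*138 + 17
138 = 8*17 + 2
17 = 8*2 + 1
2 = 2*1 + 0  (stop)
So 1896/293 = [6; 2, 8, 8, 2].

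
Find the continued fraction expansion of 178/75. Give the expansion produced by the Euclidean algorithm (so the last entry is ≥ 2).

178 = 2·75 + 28
75 = 2·28 + 19
28 = 1·19 + 9
19 = 2·9 + 1
9 = 9·1 + 0  (stop)
So 178/75 = [2; 2, 1, 2, 9].

[2; 2, 1, 2, 9]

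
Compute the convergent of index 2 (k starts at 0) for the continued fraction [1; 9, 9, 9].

91/82

Using pₖ = aₖpₖ₋₁ + pₖ₋₂, qₖ = aₖqₖ₋₁ + qₖ₋₂ (with p₋₁=1, p₋₂=0, q₋₁=0, q₋₂=1):
  k=0: a=1, p=1, q=1
  k=1: a=9, p=10, q=9
  k=2: a=9, p=91, q=82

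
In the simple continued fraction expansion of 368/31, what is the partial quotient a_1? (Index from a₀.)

368 = 11·31 + 27   →  a_0 = 11
31 = 1·27 + 4   →  a_1 = 1

1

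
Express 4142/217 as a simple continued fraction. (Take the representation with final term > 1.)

4142 = 19·217 + 19
217 = 11·19 + 8
19 = 2·8 + 3
8 = 2·3 + 2
3 = 1·2 + 1
2 = 2·1 + 0  (stop)
So 4142/217 = [19; 11, 2, 2, 1, 2].

[19; 11, 2, 2, 1, 2]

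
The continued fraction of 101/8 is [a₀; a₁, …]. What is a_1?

101 = 12·8 + 5   →  a_0 = 12
8 = 1·5 + 3   →  a_1 = 1

1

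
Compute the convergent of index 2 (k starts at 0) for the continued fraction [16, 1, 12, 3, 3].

Using pₖ = aₖpₖ₋₁ + pₖ₋₂, qₖ = aₖqₖ₋₁ + qₖ₋₂ (with p₋₁=1, p₋₂=0, q₋₁=0, q₋₂=1):
  k=0: a=16, p=16, q=1
  k=1: a=1, p=17, q=1
  k=2: a=12, p=220, q=13

220/13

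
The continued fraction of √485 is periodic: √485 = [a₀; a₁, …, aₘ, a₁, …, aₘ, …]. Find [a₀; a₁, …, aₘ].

[22; 44]

a₀ = ⌊√485⌋ = 22.
With m₀=0, d₀=1 and mₖ₊₁ = dₖaₖ − mₖ, dₖ₊₁ = (n − mₖ₊₁²)/dₖ, aₖ₊₁ = ⌊(a₀+mₖ₊₁)/dₖ₊₁⌋:
  k=1: m=22, d=1, a=44
d=1 and a=2a₀=44 at k=1, so the next step gives (m, d) = (22, 1) again — its k=1 value — and the period has length 1.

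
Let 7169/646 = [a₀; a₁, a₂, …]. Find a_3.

1

7169 = 11·646 + 63   →  a_0 = 11
646 = 10·63 + 16   →  a_1 = 10
63 = 3·16 + 15   →  a_2 = 3
16 = 1·15 + 1   →  a_3 = 1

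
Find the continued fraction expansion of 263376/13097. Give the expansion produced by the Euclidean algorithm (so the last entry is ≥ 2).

263376 = 20*13097 + 1436
13097 = 9*1436 + 173
1436 = 8*173 + 52
173 = 3*52 + 17
52 = 3*17 + 1
17 = 17*1 + 0  (stop)
So 263376/13097 = [20; 9, 8, 3, 3, 17].

[20; 9, 8, 3, 3, 17]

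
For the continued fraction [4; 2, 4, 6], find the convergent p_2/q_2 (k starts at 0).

40/9

Using pₖ = aₖpₖ₋₁ + pₖ₋₂, qₖ = aₖqₖ₋₁ + qₖ₋₂ (with p₋₁=1, p₋₂=0, q₋₁=0, q₋₂=1):
  k=0: a=4, p=4, q=1
  k=1: a=2, p=9, q=2
  k=2: a=4, p=40, q=9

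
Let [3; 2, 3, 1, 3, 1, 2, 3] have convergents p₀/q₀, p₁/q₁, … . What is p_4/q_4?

Using pₖ = aₖpₖ₋₁ + pₖ₋₂, qₖ = aₖqₖ₋₁ + qₖ₋₂ (with p₋₁=1, p₋₂=0, q₋₁=0, q₋₂=1):
  k=0: a=3, p=3, q=1
  k=1: a=2, p=7, q=2
  k=2: a=3, p=24, q=7
  k=3: a=1, p=31, q=9
  k=4: a=3, p=117, q=34

117/34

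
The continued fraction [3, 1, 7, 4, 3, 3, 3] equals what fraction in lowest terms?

Fold from the inside: start with 3/1.
  3 + 1/3 = 10/3
  3 + 3/10 = 33/10
  4 + 10/33 = 142/33
  7 + 33/142 = 1027/142
  1 + 142/1027 = 1169/1027
  3 + 1027/1169 = 4534/1169

4534/1169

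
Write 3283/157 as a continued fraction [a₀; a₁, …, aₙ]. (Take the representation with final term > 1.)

[20; 1, 10, 4, 1, 2]

3283 = 20×157 + 143
157 = 1×143 + 14
143 = 10×14 + 3
14 = 4×3 + 2
3 = 1×2 + 1
2 = 2×1 + 0  (stop)
So 3283/157 = [20; 1, 10, 4, 1, 2].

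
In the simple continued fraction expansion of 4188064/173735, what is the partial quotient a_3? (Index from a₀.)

3

4188064 = 24·173735 + 18424   →  a_0 = 24
173735 = 9·18424 + 7919   →  a_1 = 9
18424 = 2·7919 + 2586   →  a_2 = 2
7919 = 3·2586 + 161   →  a_3 = 3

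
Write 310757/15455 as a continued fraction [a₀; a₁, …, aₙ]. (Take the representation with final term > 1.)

310757 = 20×15455 + 1657
15455 = 9×1657 + 542
1657 = 3×542 + 31
542 = 17×31 + 15
31 = 2×15 + 1
15 = 15×1 + 0  (stop)
So 310757/15455 = [20; 9, 3, 17, 2, 15].

[20; 9, 3, 17, 2, 15]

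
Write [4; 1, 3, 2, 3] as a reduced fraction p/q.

Using pₖ = aₖpₖ₋₁ + pₖ₋₂ and qₖ = aₖqₖ₋₁ + qₖ₋₂:
  k=0: a=4, p=4, q=1
  k=1: a=1, p=5, q=1
  k=2: a=3, p=19, q=4
  k=3: a=2, p=43, q=9
  k=4: a=3, p=148, q=31

148/31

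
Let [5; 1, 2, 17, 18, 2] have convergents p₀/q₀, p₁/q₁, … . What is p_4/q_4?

5327/939

Using pₖ = aₖpₖ₋₁ + pₖ₋₂, qₖ = aₖqₖ₋₁ + qₖ₋₂ (with p₋₁=1, p₋₂=0, q₋₁=0, q₋₂=1):
  k=0: a=5, p=5, q=1
  k=1: a=1, p=6, q=1
  k=2: a=2, p=17, q=3
  k=3: a=17, p=295, q=52
  k=4: a=18, p=5327, q=939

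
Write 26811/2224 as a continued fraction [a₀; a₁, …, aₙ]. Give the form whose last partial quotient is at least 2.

26811 = 12·2224 + 123
2224 = 18·123 + 10
123 = 12·10 + 3
10 = 3·3 + 1
3 = 3·1 + 0  (stop)
So 26811/2224 = [12; 18, 12, 3, 3].

[12; 18, 12, 3, 3]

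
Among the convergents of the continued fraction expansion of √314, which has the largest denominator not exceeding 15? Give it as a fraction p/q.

124/7

√314 = [17; 1, 2, 1, 1, 2, 1, 34, …] (period length 7).
Convergents:
  p_0/q_0 = 17/1
  p_1/q_1 = 18/1
  p_2/q_2 = 53/3
  p_3/q_3 = 71/4
  p_4/q_4 = 124/7
  p_5/q_5 = 319/18
q_4 = 7 ≤ 15 < 18 = q_5, so the answer is 124/7.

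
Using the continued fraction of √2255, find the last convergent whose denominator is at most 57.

√2255 = [47; 2, 18, 2, 94, …] (period length 4).
Convergents:
  p_0/q_0 = 47/1
  p_1/q_1 = 95/2
  p_2/q_2 = 1757/37
  p_3/q_3 = 3609/76
q_2 = 37 ≤ 57 < 76 = q_3, so the answer is 1757/37.

1757/37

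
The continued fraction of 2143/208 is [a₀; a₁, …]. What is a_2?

2143 = 10·208 + 63   →  a_0 = 10
208 = 3·63 + 19   →  a_1 = 3
63 = 3·19 + 6   →  a_2 = 3

3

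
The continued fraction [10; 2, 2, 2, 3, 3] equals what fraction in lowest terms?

Fold from the inside: start with 3/1.
  3 + 1/3 = 10/3
  2 + 3/10 = 23/10
  2 + 10/23 = 56/23
  2 + 23/56 = 135/56
  10 + 56/135 = 1406/135

1406/135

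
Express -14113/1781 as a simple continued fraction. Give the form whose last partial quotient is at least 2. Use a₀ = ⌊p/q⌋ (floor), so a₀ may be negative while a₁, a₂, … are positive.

[-8; 13, 5, 5, 5]

-14113 = -8·1781 + 135
1781 = 13·135 + 26
135 = 5·26 + 5
26 = 5·5 + 1
5 = 5·1 + 0  (stop)
So -14113/1781 = [-8; 13, 5, 5, 5].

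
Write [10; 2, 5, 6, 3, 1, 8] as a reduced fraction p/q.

25920/2479

Using pₖ = aₖpₖ₋₁ + pₖ₋₂ and qₖ = aₖqₖ₋₁ + qₖ₋₂:
  k=0: a=10, p=10, q=1
  k=1: a=2, p=21, q=2
  k=2: a=5, p=115, q=11
  k=3: a=6, p=711, q=68
  k=4: a=3, p=2248, q=215
  k=5: a=1, p=2959, q=283
  k=6: a=8, p=25920, q=2479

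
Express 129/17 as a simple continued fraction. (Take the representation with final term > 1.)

[7; 1, 1, 2, 3]

129 = 7·17 + 10
17 = 1·10 + 7
10 = 1·7 + 3
7 = 2·3 + 1
3 = 3·1 + 0  (stop)
So 129/17 = [7; 1, 1, 2, 3].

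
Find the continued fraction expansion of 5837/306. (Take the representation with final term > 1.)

5837 = 19·306 + 23
306 = 13·23 + 7
23 = 3·7 + 2
7 = 3·2 + 1
2 = 2·1 + 0  (stop)
So 5837/306 = [19; 13, 3, 3, 2].

[19; 13, 3, 3, 2]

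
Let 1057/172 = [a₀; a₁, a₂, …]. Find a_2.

1

1057 = 6·172 + 25   →  a_0 = 6
172 = 6·25 + 22   →  a_1 = 6
25 = 1·22 + 3   →  a_2 = 1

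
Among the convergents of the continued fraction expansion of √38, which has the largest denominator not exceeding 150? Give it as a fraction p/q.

√38 = [6; 6, 12, …] (period length 2).
Convergents:
  p_0/q_0 = 6/1
  p_1/q_1 = 37/6
  p_2/q_2 = 450/73
  p_3/q_3 = 2737/444
q_2 = 73 ≤ 150 < 444 = q_3, so the answer is 450/73.

450/73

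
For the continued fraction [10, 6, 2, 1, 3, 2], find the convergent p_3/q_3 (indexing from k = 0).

Using pₖ = aₖpₖ₋₁ + pₖ₋₂, qₖ = aₖqₖ₋₁ + qₖ₋₂ (with p₋₁=1, p₋₂=0, q₋₁=0, q₋₂=1):
  k=0: a=10, p=10, q=1
  k=1: a=6, p=61, q=6
  k=2: a=2, p=132, q=13
  k=3: a=1, p=193, q=19

193/19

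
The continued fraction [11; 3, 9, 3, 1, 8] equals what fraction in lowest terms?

11401/1007

Using pₖ = aₖpₖ₋₁ + pₖ₋₂ and qₖ = aₖqₖ₋₁ + qₖ₋₂:
  k=0: a=11, p=11, q=1
  k=1: a=3, p=34, q=3
  k=2: a=9, p=317, q=28
  k=3: a=3, p=985, q=87
  k=4: a=1, p=1302, q=115
  k=5: a=8, p=11401, q=1007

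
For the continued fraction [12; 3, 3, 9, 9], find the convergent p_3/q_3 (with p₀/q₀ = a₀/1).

1144/93

Using pₖ = aₖpₖ₋₁ + pₖ₋₂, qₖ = aₖqₖ₋₁ + qₖ₋₂ (with p₋₁=1, p₋₂=0, q₋₁=0, q₋₂=1):
  k=0: a=12, p=12, q=1
  k=1: a=3, p=37, q=3
  k=2: a=3, p=123, q=10
  k=3: a=9, p=1144, q=93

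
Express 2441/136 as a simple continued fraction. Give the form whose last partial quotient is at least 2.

[17; 1, 18, 2, 3]

2441 = 17·136 + 129
136 = 1·129 + 7
129 = 18·7 + 3
7 = 2·3 + 1
3 = 3·1 + 0  (stop)
So 2441/136 = [17; 1, 18, 2, 3].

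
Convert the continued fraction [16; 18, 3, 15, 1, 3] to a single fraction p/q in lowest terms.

56785/3537

Fold from the inside: start with 3/1.
  1 + 1/3 = 4/3
  15 + 3/4 = 63/4
  3 + 4/63 = 193/63
  18 + 63/193 = 3537/193
  16 + 193/3537 = 56785/3537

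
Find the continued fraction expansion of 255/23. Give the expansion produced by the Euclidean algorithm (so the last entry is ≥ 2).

255 = 11×23 + 2
23 = 11×2 + 1
2 = 2×1 + 0  (stop)
So 255/23 = [11; 11, 2].

[11; 11, 2]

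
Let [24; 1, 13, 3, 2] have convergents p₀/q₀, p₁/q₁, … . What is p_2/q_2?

349/14

Using pₖ = aₖpₖ₋₁ + pₖ₋₂, qₖ = aₖqₖ₋₁ + qₖ₋₂ (with p₋₁=1, p₋₂=0, q₋₁=0, q₋₂=1):
  k=0: a=24, p=24, q=1
  k=1: a=1, p=25, q=1
  k=2: a=13, p=349, q=14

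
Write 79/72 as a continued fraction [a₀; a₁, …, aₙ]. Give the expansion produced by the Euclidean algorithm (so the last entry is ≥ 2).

79 = 1*72 + 7
72 = 10*7 + 2
7 = 3*2 + 1
2 = 2*1 + 0  (stop)
So 79/72 = [1; 10, 3, 2].

[1; 10, 3, 2]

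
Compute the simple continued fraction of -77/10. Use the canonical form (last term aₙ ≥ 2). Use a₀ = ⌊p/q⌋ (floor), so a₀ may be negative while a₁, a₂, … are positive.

-77 = -8*10 + 3
10 = 3*3 + 1
3 = 3*1 + 0  (stop)
So -77/10 = [-8; 3, 3].

[-8; 3, 3]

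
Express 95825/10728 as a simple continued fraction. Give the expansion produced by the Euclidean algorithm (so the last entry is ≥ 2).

95825 = 8·10728 + 10001
10728 = 1·10001 + 727
10001 = 13·727 + 550
727 = 1·550 + 177
550 = 3·177 + 19
177 = 9·19 + 6
19 = 3·6 + 1
6 = 6·1 + 0  (stop)
So 95825/10728 = [8; 1, 13, 1, 3, 9, 3, 6].

[8; 1, 13, 1, 3, 9, 3, 6]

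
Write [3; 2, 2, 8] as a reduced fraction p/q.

143/42

Using pₖ = aₖpₖ₋₁ + pₖ₋₂ and qₖ = aₖqₖ₋₁ + qₖ₋₂:
  k=0: a=3, p=3, q=1
  k=1: a=2, p=7, q=2
  k=2: a=2, p=17, q=5
  k=3: a=8, p=143, q=42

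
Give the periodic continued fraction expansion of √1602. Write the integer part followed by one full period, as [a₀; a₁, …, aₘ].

[40; 40, 80]

a₀ = ⌊√1602⌋ = 40.
With m₀=0, d₀=1 and mₖ₊₁ = dₖaₖ − mₖ, dₖ₊₁ = (n − mₖ₊₁²)/dₖ, aₖ₊₁ = ⌊(a₀+mₖ₊₁)/dₖ₊₁⌋:
  k=1: m=40, d=2, a=40
  k=2: m=40, d=1, a=80
d=1 and a=2a₀=80 at k=2, so the next step gives (m, d) = (40, 2) again — its k=1 value — and the period has length 2.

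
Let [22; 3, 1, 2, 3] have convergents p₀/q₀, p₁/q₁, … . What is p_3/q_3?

Using pₖ = aₖpₖ₋₁ + pₖ₋₂, qₖ = aₖqₖ₋₁ + qₖ₋₂ (with p₋₁=1, p₋₂=0, q₋₁=0, q₋₂=1):
  k=0: a=22, p=22, q=1
  k=1: a=3, p=67, q=3
  k=2: a=1, p=89, q=4
  k=3: a=2, p=245, q=11

245/11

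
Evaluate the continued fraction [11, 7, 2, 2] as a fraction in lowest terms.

412/37

Using pₖ = aₖpₖ₋₁ + pₖ₋₂ and qₖ = aₖqₖ₋₁ + qₖ₋₂:
  k=0: a=11, p=11, q=1
  k=1: a=7, p=78, q=7
  k=2: a=2, p=167, q=15
  k=3: a=2, p=412, q=37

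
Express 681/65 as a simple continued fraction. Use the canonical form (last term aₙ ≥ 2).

681 = 10·65 + 31
65 = 2·31 + 3
31 = 10·3 + 1
3 = 3·1 + 0  (stop)
So 681/65 = [10; 2, 10, 3].

[10; 2, 10, 3]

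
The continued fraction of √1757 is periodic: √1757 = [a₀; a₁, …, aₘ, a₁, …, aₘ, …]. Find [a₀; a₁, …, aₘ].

a₀ = ⌊√1757⌋ = 41.

[41; 1, 10, 1, 82]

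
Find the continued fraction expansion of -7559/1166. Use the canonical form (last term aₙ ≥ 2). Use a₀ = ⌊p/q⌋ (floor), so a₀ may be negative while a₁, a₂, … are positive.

[-7; 1, 1, 14, 13, 3]

-7559 = -7·1166 + 603
1166 = 1·603 + 563
603 = 1·563 + 40
563 = 14·40 + 3
40 = 13·3 + 1
3 = 3·1 + 0  (stop)
So -7559/1166 = [-7; 1, 1, 14, 13, 3].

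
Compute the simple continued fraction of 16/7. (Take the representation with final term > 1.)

[2; 3, 2]

16 = 2×7 + 2
7 = 3×2 + 1
2 = 2×1 + 0  (stop)
So 16/7 = [2; 3, 2].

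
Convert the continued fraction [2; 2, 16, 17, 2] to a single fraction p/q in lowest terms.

Fold from the inside: start with 2/1.
  17 + 1/2 = 35/2
  16 + 2/35 = 562/35
  2 + 35/562 = 1159/562
  2 + 562/1159 = 2880/1159

2880/1159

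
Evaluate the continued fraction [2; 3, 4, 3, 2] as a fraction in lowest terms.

Using pₖ = aₖpₖ₋₁ + pₖ₋₂ and qₖ = aₖqₖ₋₁ + qₖ₋₂:
  k=0: a=2, p=2, q=1
  k=1: a=3, p=7, q=3
  k=2: a=4, p=30, q=13
  k=3: a=3, p=97, q=42
  k=4: a=2, p=224, q=97

224/97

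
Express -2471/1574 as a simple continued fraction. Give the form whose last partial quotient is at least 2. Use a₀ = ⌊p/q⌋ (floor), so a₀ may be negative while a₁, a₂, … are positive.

-2471 = -2*1574 + 677
1574 = 2*677 + 220
677 = 3*220 + 17
220 = 12*17 + 16
17 = 1*16 + 1
16 = 16*1 + 0  (stop)
So -2471/1574 = [-2; 2, 3, 12, 1, 16].

[-2; 2, 3, 12, 1, 16]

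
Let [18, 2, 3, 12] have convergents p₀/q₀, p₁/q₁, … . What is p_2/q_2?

129/7

Using pₖ = aₖpₖ₋₁ + pₖ₋₂, qₖ = aₖqₖ₋₁ + qₖ₋₂ (with p₋₁=1, p₋₂=0, q₋₁=0, q₋₂=1):
  k=0: a=18, p=18, q=1
  k=1: a=2, p=37, q=2
  k=2: a=3, p=129, q=7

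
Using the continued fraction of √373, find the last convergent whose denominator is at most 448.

5118/265

√373 = [19; 3, 5, 5, 3, 38, …] (period length 5).
Convergents:
  p_0/q_0 = 19/1
  p_1/q_1 = 58/3
  p_2/q_2 = 309/16
  p_3/q_3 = 1603/83
  p_4/q_4 = 5118/265
  p_5/q_5 = 196087/10153
q_4 = 265 ≤ 448 < 10153 = q_5, so the answer is 5118/265.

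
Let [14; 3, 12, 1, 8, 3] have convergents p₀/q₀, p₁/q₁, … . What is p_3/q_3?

573/40

Using pₖ = aₖpₖ₋₁ + pₖ₋₂, qₖ = aₖqₖ₋₁ + qₖ₋₂ (with p₋₁=1, p₋₂=0, q₋₁=0, q₋₂=1):
  k=0: a=14, p=14, q=1
  k=1: a=3, p=43, q=3
  k=2: a=12, p=530, q=37
  k=3: a=1, p=573, q=40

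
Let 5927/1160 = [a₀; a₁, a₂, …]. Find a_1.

5927 = 5·1160 + 127   →  a_0 = 5
1160 = 9·127 + 17   →  a_1 = 9

9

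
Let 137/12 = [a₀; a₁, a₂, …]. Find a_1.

2

137 = 11·12 + 5   →  a_0 = 11
12 = 2·5 + 2   →  a_1 = 2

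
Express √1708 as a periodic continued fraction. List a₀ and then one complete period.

[41; 3, 20, 3, 82]

a₀ = ⌊√1708⌋ = 41.
With m₀=0, d₀=1 and mₖ₊₁ = dₖaₖ − mₖ, dₖ₊₁ = (n − mₖ₊₁²)/dₖ, aₖ₊₁ = ⌊(a₀+mₖ₊₁)/dₖ₊₁⌋:
  k=1: m=41, d=27, a=3
  k=2: m=40, d=4, a=20
  k=3: m=40, d=27, a=3
  k=4: m=41, d=1, a=82
d=1 and a=2a₀=82 at k=4, so the next step gives (m, d) = (41, 27) again — its k=1 value — and the period has length 4.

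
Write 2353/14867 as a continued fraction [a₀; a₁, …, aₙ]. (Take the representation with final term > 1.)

2353 = 0*14867 + 2353
14867 = 6*2353 + 749
2353 = 3*749 + 106
749 = 7*106 + 7
106 = 15*7 + 1
7 = 7*1 + 0  (stop)
So 2353/14867 = [0; 6, 3, 7, 15, 7].

[0; 6, 3, 7, 15, 7]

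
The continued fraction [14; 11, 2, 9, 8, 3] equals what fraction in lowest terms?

Using pₖ = aₖpₖ₋₁ + pₖ₋₂ and qₖ = aₖqₖ₋₁ + qₖ₋₂:
  k=0: a=14, p=14, q=1
  k=1: a=11, p=155, q=11
  k=2: a=2, p=324, q=23
  k=3: a=9, p=3071, q=218
  k=4: a=8, p=24892, q=1767
  k=5: a=3, p=77747, q=5519

77747/5519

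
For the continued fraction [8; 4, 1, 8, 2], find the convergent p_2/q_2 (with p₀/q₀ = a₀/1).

Using pₖ = aₖpₖ₋₁ + pₖ₋₂, qₖ = aₖqₖ₋₁ + qₖ₋₂ (with p₋₁=1, p₋₂=0, q₋₁=0, q₋₂=1):
  k=0: a=8, p=8, q=1
  k=1: a=4, p=33, q=4
  k=2: a=1, p=41, q=5

41/5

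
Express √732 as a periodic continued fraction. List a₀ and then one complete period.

a₀ = ⌊√732⌋ = 27.
With m₀=0, d₀=1 and mₖ₊₁ = dₖaₖ − mₖ, dₖ₊₁ = (n − mₖ₊₁²)/dₖ, aₖ₊₁ = ⌊(a₀+mₖ₊₁)/dₖ₊₁⌋:
  k=1: m=27, d=3, a=18
  k=2: m=27, d=1, a=54
d=1 and a=2a₀=54 at k=2, so the next step gives (m, d) = (27, 3) again — its k=1 value — and the period has length 2.

[27; 18, 54]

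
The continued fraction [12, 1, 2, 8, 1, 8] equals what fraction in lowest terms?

3157/249

Fold from the inside: start with 8/1.
  1 + 1/8 = 9/8
  8 + 8/9 = 80/9
  2 + 9/80 = 169/80
  1 + 80/169 = 249/169
  12 + 169/249 = 3157/249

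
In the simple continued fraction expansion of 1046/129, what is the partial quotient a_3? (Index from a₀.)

1046 = 8·129 + 14   →  a_0 = 8
129 = 9·14 + 3   →  a_1 = 9
14 = 4·3 + 2   →  a_2 = 4
3 = 1·2 + 1   →  a_3 = 1

1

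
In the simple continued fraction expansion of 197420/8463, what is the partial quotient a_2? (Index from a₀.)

197420 = 23·8463 + 2771   →  a_0 = 23
8463 = 3·2771 + 150   →  a_1 = 3
2771 = 18·150 + 71   →  a_2 = 18

18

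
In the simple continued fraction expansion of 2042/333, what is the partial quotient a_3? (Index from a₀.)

1

2042 = 6·333 + 44   →  a_0 = 6
333 = 7·44 + 25   →  a_1 = 7
44 = 1·25 + 19   →  a_2 = 1
25 = 1·19 + 6   →  a_3 = 1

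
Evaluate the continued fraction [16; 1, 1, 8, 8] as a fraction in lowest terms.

Fold from the inside: start with 8/1.
  8 + 1/8 = 65/8
  1 + 8/65 = 73/65
  1 + 65/73 = 138/73
  16 + 73/138 = 2281/138

2281/138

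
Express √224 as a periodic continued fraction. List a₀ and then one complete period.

[14; 1, 28]

a₀ = ⌊√224⌋ = 14.
With m₀=0, d₀=1 and mₖ₊₁ = dₖaₖ − mₖ, dₖ₊₁ = (n − mₖ₊₁²)/dₖ, aₖ₊₁ = ⌊(a₀+mₖ₊₁)/dₖ₊₁⌋:
  k=1: m=14, d=28, a=1
  k=2: m=14, d=1, a=28
d=1 and a=2a₀=28 at k=2, so the next step gives (m, d) = (14, 28) again — its k=1 value — and the period has length 2.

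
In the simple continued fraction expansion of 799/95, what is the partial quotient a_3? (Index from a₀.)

799 = 8·95 + 39   →  a_0 = 8
95 = 2·39 + 17   →  a_1 = 2
39 = 2·17 + 5   →  a_2 = 2
17 = 3·5 + 2   →  a_3 = 3

3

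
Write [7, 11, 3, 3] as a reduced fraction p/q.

801/113

Using pₖ = aₖpₖ₋₁ + pₖ₋₂ and qₖ = aₖqₖ₋₁ + qₖ₋₂:
  k=0: a=7, p=7, q=1
  k=1: a=11, p=78, q=11
  k=2: a=3, p=241, q=34
  k=3: a=3, p=801, q=113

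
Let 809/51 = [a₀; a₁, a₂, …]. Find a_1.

1

809 = 15·51 + 44   →  a_0 = 15
51 = 1·44 + 7   →  a_1 = 1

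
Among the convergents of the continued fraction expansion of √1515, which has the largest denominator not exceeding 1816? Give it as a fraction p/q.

√1515 = [38; 1, 11, 1, 76, …] (period length 4).
Convergents:
  p_0/q_0 = 38/1
  p_1/q_1 = 39/1
  p_2/q_2 = 467/12
  p_3/q_3 = 506/13
  p_4/q_4 = 38923/1000
  p_5/q_5 = 39429/1013
  p_6/q_6 = 472642/12143
q_5 = 1013 ≤ 1816 < 12143 = q_6, so the answer is 39429/1013.

39429/1013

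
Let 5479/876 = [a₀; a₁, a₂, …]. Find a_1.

5479 = 6·876 + 223   →  a_0 = 6
876 = 3·223 + 207   →  a_1 = 3

3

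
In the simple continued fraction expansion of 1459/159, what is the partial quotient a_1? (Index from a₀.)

5

1459 = 9·159 + 28   →  a_0 = 9
159 = 5·28 + 19   →  a_1 = 5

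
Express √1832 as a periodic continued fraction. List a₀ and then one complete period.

[42; 1, 4, 21, 4, 1, 84]

a₀ = ⌊√1832⌋ = 42.
With m₀=0, d₀=1 and mₖ₊₁ = dₖaₖ − mₖ, dₖ₊₁ = (n − mₖ₊₁²)/dₖ, aₖ₊₁ = ⌊(a₀+mₖ₊₁)/dₖ₊₁⌋:
  k=1: m=42, d=68, a=1
  k=2: m=26, d=17, a=4
  k=3: m=42, d=4, a=21
  k=4: m=42, d=17, a=4
  k=5: m=26, d=68, a=1
  k=6: m=42, d=1, a=84
d=1 and a=2a₀=84 at k=6, so the next step gives (m, d) = (42, 68) again — its k=1 value — and the period has length 6.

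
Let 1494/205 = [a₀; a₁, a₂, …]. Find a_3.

1494 = 7·205 + 59   →  a_0 = 7
205 = 3·59 + 28   →  a_1 = 3
59 = 2·28 + 3   →  a_2 = 2
28 = 9·3 + 1   →  a_3 = 9

9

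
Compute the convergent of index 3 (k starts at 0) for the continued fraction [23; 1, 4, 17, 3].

Using pₖ = aₖpₖ₋₁ + pₖ₋₂, qₖ = aₖqₖ₋₁ + qₖ₋₂ (with p₋₁=1, p₋₂=0, q₋₁=0, q₋₂=1):
  k=0: a=23, p=23, q=1
  k=1: a=1, p=24, q=1
  k=2: a=4, p=119, q=5
  k=3: a=17, p=2047, q=86

2047/86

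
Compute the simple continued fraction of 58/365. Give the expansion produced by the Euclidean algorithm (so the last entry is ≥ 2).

[0; 6, 3, 2, 2, 3]

58 = 0×365 + 58
365 = 6×58 + 17
58 = 3×17 + 7
17 = 2×7 + 3
7 = 2×3 + 1
3 = 3×1 + 0  (stop)
So 58/365 = [0; 6, 3, 2, 2, 3].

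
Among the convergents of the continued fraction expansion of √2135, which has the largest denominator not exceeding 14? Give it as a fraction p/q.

231/5

√2135 = [46; 4, 1, 5, 1, 4, 92, …] (period length 6).
Convergents:
  p_0/q_0 = 46/1
  p_1/q_1 = 185/4
  p_2/q_2 = 231/5
  p_3/q_3 = 1340/29
q_2 = 5 ≤ 14 < 29 = q_3, so the answer is 231/5.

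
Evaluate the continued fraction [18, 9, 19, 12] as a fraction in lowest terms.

37543/2073

Using pₖ = aₖpₖ₋₁ + pₖ₋₂ and qₖ = aₖqₖ₋₁ + qₖ₋₂:
  k=0: a=18, p=18, q=1
  k=1: a=9, p=163, q=9
  k=2: a=19, p=3115, q=172
  k=3: a=12, p=37543, q=2073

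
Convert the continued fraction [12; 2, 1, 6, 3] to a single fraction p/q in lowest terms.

Using pₖ = aₖpₖ₋₁ + pₖ₋₂ and qₖ = aₖqₖ₋₁ + qₖ₋₂:
  k=0: a=12, p=12, q=1
  k=1: a=2, p=25, q=2
  k=2: a=1, p=37, q=3
  k=3: a=6, p=247, q=20
  k=4: a=3, p=778, q=63

778/63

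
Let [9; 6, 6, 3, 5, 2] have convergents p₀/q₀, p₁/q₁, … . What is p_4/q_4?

5699/622

Using pₖ = aₖpₖ₋₁ + pₖ₋₂, qₖ = aₖqₖ₋₁ + qₖ₋₂ (with p₋₁=1, p₋₂=0, q₋₁=0, q₋₂=1):
  k=0: a=9, p=9, q=1
  k=1: a=6, p=55, q=6
  k=2: a=6, p=339, q=37
  k=3: a=3, p=1072, q=117
  k=4: a=5, p=5699, q=622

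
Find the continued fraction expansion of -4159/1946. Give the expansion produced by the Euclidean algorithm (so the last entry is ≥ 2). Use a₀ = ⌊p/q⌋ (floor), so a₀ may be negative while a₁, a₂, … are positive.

[-3; 1, 6, 3, 2, 7, 5]

-4159 = -3×1946 + 1679
1946 = 1×1679 + 267
1679 = 6×267 + 77
267 = 3×77 + 36
77 = 2×36 + 5
36 = 7×5 + 1
5 = 5×1 + 0  (stop)
So -4159/1946 = [-3; 1, 6, 3, 2, 7, 5].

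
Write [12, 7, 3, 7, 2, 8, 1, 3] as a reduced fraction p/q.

Fold from the inside: start with 3/1.
  1 + 1/3 = 4/3
  8 + 3/4 = 35/4
  2 + 4/35 = 74/35
  7 + 35/74 = 553/74
  3 + 74/553 = 1733/553
  7 + 553/1733 = 12684/1733
  12 + 1733/12684 = 153941/12684

153941/12684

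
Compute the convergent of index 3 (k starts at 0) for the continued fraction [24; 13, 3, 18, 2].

Using pₖ = aₖpₖ₋₁ + pₖ₋₂, qₖ = aₖqₖ₋₁ + qₖ₋₂ (with p₋₁=1, p₋₂=0, q₋₁=0, q₋₂=1):
  k=0: a=24, p=24, q=1
  k=1: a=13, p=313, q=13
  k=2: a=3, p=963, q=40
  k=3: a=18, p=17647, q=733

17647/733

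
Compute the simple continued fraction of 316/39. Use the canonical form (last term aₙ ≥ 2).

316 = 8·39 + 4
39 = 9·4 + 3
4 = 1·3 + 1
3 = 3·1 + 0  (stop)
So 316/39 = [8; 9, 1, 3].

[8; 9, 1, 3]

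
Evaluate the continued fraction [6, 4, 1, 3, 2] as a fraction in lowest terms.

267/43

Using pₖ = aₖpₖ₋₁ + pₖ₋₂ and qₖ = aₖqₖ₋₁ + qₖ₋₂:
  k=0: a=6, p=6, q=1
  k=1: a=4, p=25, q=4
  k=2: a=1, p=31, q=5
  k=3: a=3, p=118, q=19
  k=4: a=2, p=267, q=43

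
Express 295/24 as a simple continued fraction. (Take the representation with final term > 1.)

[12; 3, 2, 3]

295 = 12·24 + 7
24 = 3·7 + 3
7 = 2·3 + 1
3 = 3·1 + 0  (stop)
So 295/24 = [12; 3, 2, 3].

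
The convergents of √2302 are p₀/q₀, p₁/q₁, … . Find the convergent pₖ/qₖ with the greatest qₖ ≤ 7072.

√2302 = [47; 1, 46, 1, 94, …] (period length 4).
Convergents:
  p_0/q_0 = 47/1
  p_1/q_1 = 48/1
  p_2/q_2 = 2255/47
  p_3/q_3 = 2303/48
  p_4/q_4 = 218737/4559
  p_5/q_5 = 221040/4607
  p_6/q_6 = 10386577/216481
q_5 = 4607 ≤ 7072 < 216481 = q_6, so the answer is 221040/4607.

221040/4607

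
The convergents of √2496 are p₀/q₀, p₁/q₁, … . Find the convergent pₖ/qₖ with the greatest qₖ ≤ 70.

1249/25

√2496 = [49; 1, 23, 1, 98, …] (period length 4).
Convergents:
  p_0/q_0 = 49/1
  p_1/q_1 = 50/1
  p_2/q_2 = 1199/24
  p_3/q_3 = 1249/25
  p_4/q_4 = 123601/2474
q_3 = 25 ≤ 70 < 2474 = q_4, so the answer is 1249/25.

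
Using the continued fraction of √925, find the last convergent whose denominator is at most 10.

√925 = [30; 2, 2, 2, 2, 60, …] (period length 5).
Convergents:
  p_0/q_0 = 30/1
  p_1/q_1 = 61/2
  p_2/q_2 = 152/5
  p_3/q_3 = 365/12
q_2 = 5 ≤ 10 < 12 = q_3, so the answer is 152/5.

152/5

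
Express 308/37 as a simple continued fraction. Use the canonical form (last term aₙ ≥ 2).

[8; 3, 12]

308 = 8*37 + 12
37 = 3*12 + 1
12 = 12*1 + 0  (stop)
So 308/37 = [8; 3, 12].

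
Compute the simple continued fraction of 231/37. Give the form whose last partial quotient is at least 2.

231 = 6·37 + 9
37 = 4·9 + 1
9 = 9·1 + 0  (stop)
So 231/37 = [6; 4, 9].

[6; 4, 9]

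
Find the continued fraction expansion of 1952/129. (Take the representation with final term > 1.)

1952 = 15*129 + 17
129 = 7*17 + 10
17 = 1*10 + 7
10 = 1*7 + 3
7 = 2*3 + 1
3 = 3*1 + 0  (stop)
So 1952/129 = [15; 7, 1, 1, 2, 3].

[15; 7, 1, 1, 2, 3]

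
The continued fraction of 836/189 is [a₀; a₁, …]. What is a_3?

836 = 4·189 + 80   →  a_0 = 4
189 = 2·80 + 29   →  a_1 = 2
80 = 2·29 + 22   →  a_2 = 2
29 = 1·22 + 7   →  a_3 = 1

1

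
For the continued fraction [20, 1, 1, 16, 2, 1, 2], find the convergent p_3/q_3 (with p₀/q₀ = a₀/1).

677/33

Using pₖ = aₖpₖ₋₁ + pₖ₋₂, qₖ = aₖqₖ₋₁ + qₖ₋₂ (with p₋₁=1, p₋₂=0, q₋₁=0, q₋₂=1):
  k=0: a=20, p=20, q=1
  k=1: a=1, p=21, q=1
  k=2: a=1, p=41, q=2
  k=3: a=16, p=677, q=33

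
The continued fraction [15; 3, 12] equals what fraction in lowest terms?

Fold from the inside: start with 12/1.
  3 + 1/12 = 37/12
  15 + 12/37 = 567/37

567/37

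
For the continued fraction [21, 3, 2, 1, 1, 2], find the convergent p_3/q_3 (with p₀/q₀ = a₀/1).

Using pₖ = aₖpₖ₋₁ + pₖ₋₂, qₖ = aₖqₖ₋₁ + qₖ₋₂ (with p₋₁=1, p₋₂=0, q₋₁=0, q₋₂=1):
  k=0: a=21, p=21, q=1
  k=1: a=3, p=64, q=3
  k=2: a=2, p=149, q=7
  k=3: a=1, p=213, q=10

213/10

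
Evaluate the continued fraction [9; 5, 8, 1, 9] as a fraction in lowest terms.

Using pₖ = aₖpₖ₋₁ + pₖ₋₂ and qₖ = aₖqₖ₋₁ + qₖ₋₂:
  k=0: a=9, p=9, q=1
  k=1: a=5, p=46, q=5
  k=2: a=8, p=377, q=41
  k=3: a=1, p=423, q=46
  k=4: a=9, p=4184, q=455

4184/455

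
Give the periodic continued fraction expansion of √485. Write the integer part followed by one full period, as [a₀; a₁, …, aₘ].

a₀ = ⌊√485⌋ = 22.
With m₀=0, d₀=1 and mₖ₊₁ = dₖaₖ − mₖ, dₖ₊₁ = (n − mₖ₊₁²)/dₖ, aₖ₊₁ = ⌊(a₀+mₖ₊₁)/dₖ₊₁⌋:
  k=1: m=22, d=1, a=44
d=1 and a=2a₀=44 at k=1, so the next step gives (m, d) = (22, 1) again — its k=1 value — and the period has length 1.

[22; 44]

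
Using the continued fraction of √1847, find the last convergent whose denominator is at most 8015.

√1847 = [42; 1, 41, 1, 84, …] (period length 4).
Convergents:
  p_0/q_0 = 42/1
  p_1/q_1 = 43/1
  p_2/q_2 = 1805/42
  p_3/q_3 = 1848/43
  p_4/q_4 = 157037/3654
  p_5/q_5 = 158885/3697
  p_6/q_6 = 6671322/155231
q_5 = 3697 ≤ 8015 < 155231 = q_6, so the answer is 158885/3697.

158885/3697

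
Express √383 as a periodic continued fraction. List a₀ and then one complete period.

a₀ = ⌊√383⌋ = 19.
With m₀=0, d₀=1 and mₖ₊₁ = dₖaₖ − mₖ, dₖ₊₁ = (n − mₖ₊₁²)/dₖ, aₖ₊₁ = ⌊(a₀+mₖ₊₁)/dₖ₊₁⌋:
  k=1: m=19, d=22, a=1
  k=2: m=3, d=17, a=1
  k=3: m=14, d=11, a=3
  k=4: m=19, d=2, a=19
  k=5: m=19, d=11, a=3
  k=6: m=14, d=17, a=1
  k=7: m=3, d=22, a=1
  k=8: m=19, d=1, a=38
d=1 and a=2a₀=38 at k=8, so the next step gives (m, d) = (19, 22) again — its k=1 value — and the period has length 8.

[19; 1, 1, 3, 19, 3, 1, 1, 38]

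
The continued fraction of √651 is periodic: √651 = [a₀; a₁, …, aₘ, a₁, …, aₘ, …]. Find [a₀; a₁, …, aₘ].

[25; 1, 1, 16, 1, 1, 50]

a₀ = ⌊√651⌋ = 25.
With m₀=0, d₀=1 and mₖ₊₁ = dₖaₖ − mₖ, dₖ₊₁ = (n − mₖ₊₁²)/dₖ, aₖ₊₁ = ⌊(a₀+mₖ₊₁)/dₖ₊₁⌋:
  k=1: m=25, d=26, a=1
  k=2: m=1, d=25, a=1
  k=3: m=24, d=3, a=16
  k=4: m=24, d=25, a=1
  k=5: m=1, d=26, a=1
  k=6: m=25, d=1, a=50
d=1 and a=2a₀=50 at k=6, so the next step gives (m, d) = (25, 26) again — its k=1 value — and the period has length 6.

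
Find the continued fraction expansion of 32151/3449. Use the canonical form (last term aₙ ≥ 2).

32151 = 9×3449 + 1110
3449 = 3×1110 + 119
1110 = 9×119 + 39
119 = 3×39 + 2
39 = 19×2 + 1
2 = 2×1 + 0  (stop)
So 32151/3449 = [9; 3, 9, 3, 19, 2].

[9; 3, 9, 3, 19, 2]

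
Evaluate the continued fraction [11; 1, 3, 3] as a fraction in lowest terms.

153/13

Using pₖ = aₖpₖ₋₁ + pₖ₋₂ and qₖ = aₖqₖ₋₁ + qₖ₋₂:
  k=0: a=11, p=11, q=1
  k=1: a=1, p=12, q=1
  k=2: a=3, p=47, q=4
  k=3: a=3, p=153, q=13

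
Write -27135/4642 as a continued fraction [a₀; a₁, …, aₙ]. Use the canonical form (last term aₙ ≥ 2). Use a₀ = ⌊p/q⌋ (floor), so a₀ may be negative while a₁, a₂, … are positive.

-27135 = -6·4642 + 717
4642 = 6·717 + 340
717 = 2·340 + 37
340 = 9·37 + 7
37 = 5·7 + 2
7 = 3·2 + 1
2 = 2·1 + 0  (stop)
So -27135/4642 = [-6; 6, 2, 9, 5, 3, 2].

[-6; 6, 2, 9, 5, 3, 2]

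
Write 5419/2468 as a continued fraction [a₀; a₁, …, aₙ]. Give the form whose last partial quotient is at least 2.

[2; 5, 9, 8, 1, 5]

5419 = 2·2468 + 483
2468 = 5·483 + 53
483 = 9·53 + 6
53 = 8·6 + 5
6 = 1·5 + 1
5 = 5·1 + 0  (stop)
So 5419/2468 = [2; 5, 9, 8, 1, 5].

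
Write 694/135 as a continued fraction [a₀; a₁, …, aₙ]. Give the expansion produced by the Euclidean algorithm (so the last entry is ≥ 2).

[5; 7, 9, 2]

694 = 5·135 + 19
135 = 7·19 + 2
19 = 9·2 + 1
2 = 2·1 + 0  (stop)
So 694/135 = [5; 7, 9, 2].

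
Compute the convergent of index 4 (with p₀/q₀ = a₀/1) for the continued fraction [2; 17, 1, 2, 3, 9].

364/177

Using pₖ = aₖpₖ₋₁ + pₖ₋₂, qₖ = aₖqₖ₋₁ + qₖ₋₂ (with p₋₁=1, p₋₂=0, q₋₁=0, q₋₂=1):
  k=0: a=2, p=2, q=1
  k=1: a=17, p=35, q=17
  k=2: a=1, p=37, q=18
  k=3: a=2, p=109, q=53
  k=4: a=3, p=364, q=177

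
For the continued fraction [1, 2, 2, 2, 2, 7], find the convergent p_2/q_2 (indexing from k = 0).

Using pₖ = aₖpₖ₋₁ + pₖ₋₂, qₖ = aₖqₖ₋₁ + qₖ₋₂ (with p₋₁=1, p₋₂=0, q₋₁=0, q₋₂=1):
  k=0: a=1, p=1, q=1
  k=1: a=2, p=3, q=2
  k=2: a=2, p=7, q=5

7/5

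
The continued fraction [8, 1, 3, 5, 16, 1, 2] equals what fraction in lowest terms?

9305/1062

Using pₖ = aₖpₖ₋₁ + pₖ₋₂ and qₖ = aₖqₖ₋₁ + qₖ₋₂:
  k=0: a=8, p=8, q=1
  k=1: a=1, p=9, q=1
  k=2: a=3, p=35, q=4
  k=3: a=5, p=184, q=21
  k=4: a=16, p=2979, q=340
  k=5: a=1, p=3163, q=361
  k=6: a=2, p=9305, q=1062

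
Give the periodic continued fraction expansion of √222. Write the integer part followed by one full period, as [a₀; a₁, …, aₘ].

[14; 1, 8, 1, 28]

a₀ = ⌊√222⌋ = 14.
With m₀=0, d₀=1 and mₖ₊₁ = dₖaₖ − mₖ, dₖ₊₁ = (n − mₖ₊₁²)/dₖ, aₖ₊₁ = ⌊(a₀+mₖ₊₁)/dₖ₊₁⌋:
  k=1: m=14, d=26, a=1
  k=2: m=12, d=3, a=8
  k=3: m=12, d=26, a=1
  k=4: m=14, d=1, a=28
d=1 and a=2a₀=28 at k=4, so the next step gives (m, d) = (14, 26) again — its k=1 value — and the period has length 4.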